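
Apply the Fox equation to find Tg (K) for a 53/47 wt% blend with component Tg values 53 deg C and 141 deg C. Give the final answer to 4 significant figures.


1/Tg = w1/Tg1 + w2/Tg2 (in Kelvin)
Tg1 = 326.15 K, Tg2 = 414.15 K
1/Tg = 0.53/326.15 + 0.47/414.15
Tg = 362.3 K


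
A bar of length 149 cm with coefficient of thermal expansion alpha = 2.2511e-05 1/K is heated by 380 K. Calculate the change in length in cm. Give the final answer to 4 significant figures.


dL = L0 * alpha * dT
dL = 149 * 2.2511e-05 * 380
dL = 1.275 cm


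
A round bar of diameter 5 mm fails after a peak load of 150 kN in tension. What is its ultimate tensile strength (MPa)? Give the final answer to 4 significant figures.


A0 = pi*(d/2)^2 = pi*(5/2)^2 = 19.635 mm^2
UTS = F_max / A0 = 150*1000 / 19.635
UTS = 7639 MPa


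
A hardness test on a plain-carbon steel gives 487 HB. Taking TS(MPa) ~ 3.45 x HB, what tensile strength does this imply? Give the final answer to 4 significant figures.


TS (MPa) = 3.45 * HB
TS = 3.45 * 487
TS = 1680 MPa


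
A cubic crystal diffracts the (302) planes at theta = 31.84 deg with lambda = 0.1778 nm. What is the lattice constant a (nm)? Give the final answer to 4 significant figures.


d = lambda / (2*sin(theta))
d = 0.1778 / (2*sin(31.84 deg))
d = 0.168515 nm
a = d * sqrt(h^2+k^2+l^2) = 0.168515 * sqrt(13)
a = 0.6076 nm


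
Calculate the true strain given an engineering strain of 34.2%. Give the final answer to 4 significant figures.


epsilon_true = ln(1 + epsilon_eng)
epsilon_true = ln(1 + 0.342)
epsilon_true = 0.2942


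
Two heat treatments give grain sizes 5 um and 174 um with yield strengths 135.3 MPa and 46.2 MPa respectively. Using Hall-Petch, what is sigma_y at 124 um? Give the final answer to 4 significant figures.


sigma_y = sigma0 + k / sqrt(d)
1/sqrt(d1) = 1/sqrt(5e-06) = 447.214;  1/sqrt(d2) = 75.8098
k = (sigma1 - sigma2) / (1/sqrt(d1) - 1/sqrt(d2)) = (135.3 - 46.2) / (447.214 - 75.8098) = 0.239901 MPa*m^0.5
sigma0 = sigma1 - k/sqrt(d1) = 135.3 - 0.239901*447.214 = 28.0132 MPa
sigma_y(d3) = 28.0132 + 0.239901 / sqrt(1.24e-04) = 49.56 MPa


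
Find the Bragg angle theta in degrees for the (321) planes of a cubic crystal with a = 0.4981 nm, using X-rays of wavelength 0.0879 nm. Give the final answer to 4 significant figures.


d = a / sqrt(h^2+k^2+l^2)
d = 0.4981 / sqrt(14) = 0.133123 nm
lambda = 2*d*sin(theta)  =>  sin(theta) = lambda / (2*d)
sin(theta) = 0.0879 / (2 * 0.133123) = 0.330146
theta = 19.28 deg


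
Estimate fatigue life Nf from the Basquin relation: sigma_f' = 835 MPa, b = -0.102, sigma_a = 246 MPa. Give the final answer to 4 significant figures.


sigma_a = sigma_f' * (2*Nf)^b
2*Nf = (sigma_a / sigma_f')^(1/b)
2*Nf = (246 / 835)^(1/-0.102)
2*Nf = 159751
Nf = 79880 cycles


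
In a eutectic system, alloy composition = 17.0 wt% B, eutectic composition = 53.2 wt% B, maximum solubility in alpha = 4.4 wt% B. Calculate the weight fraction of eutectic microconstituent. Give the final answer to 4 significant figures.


f_primary = (C_e - C0) / (C_e - C_alpha_max)
f_primary = (53.2 - 17.0) / (53.2 - 4.4)
f_primary = 0.741803
f_eutectic = 1 - 0.741803 = 0.2582


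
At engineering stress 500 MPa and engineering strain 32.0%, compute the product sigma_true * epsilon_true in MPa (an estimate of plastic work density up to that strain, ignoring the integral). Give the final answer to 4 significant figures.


sigma_true = sigma_eng * (1 + epsilon_eng)
sigma_true = 500 * (1 + 0.32) = 660 MPa
epsilon_true = ln(1 + epsilon_eng)
epsilon_true = ln(1 + 0.32) = 0.277632
sigma_true * epsilon_true = 660 * 0.277632 = 183.2 MPa


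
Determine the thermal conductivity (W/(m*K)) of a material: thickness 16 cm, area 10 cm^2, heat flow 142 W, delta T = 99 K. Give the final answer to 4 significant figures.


k = Q*L / (A*dT)
L = 0.16 m, A = 1e-03 m^2
k = 142 * 0.16 / (1e-03 * 99)
k = 229.5 W/(m*K)


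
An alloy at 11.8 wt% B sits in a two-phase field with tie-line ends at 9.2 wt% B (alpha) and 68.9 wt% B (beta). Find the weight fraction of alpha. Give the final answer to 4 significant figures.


f_alpha = (C_beta - C0) / (C_beta - C_alpha)
f_alpha = (68.9 - 11.8) / (68.9 - 9.2)
f_alpha = 0.9564


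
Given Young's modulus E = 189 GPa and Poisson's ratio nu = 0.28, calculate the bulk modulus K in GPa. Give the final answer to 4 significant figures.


K = E / (3*(1-2*nu))
K = 189 / (3*(1-2*0.28))
K = 143.2 GPa


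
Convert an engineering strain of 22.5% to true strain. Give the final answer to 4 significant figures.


epsilon_true = ln(1 + epsilon_eng)
epsilon_true = ln(1 + 0.225)
epsilon_true = 0.2029


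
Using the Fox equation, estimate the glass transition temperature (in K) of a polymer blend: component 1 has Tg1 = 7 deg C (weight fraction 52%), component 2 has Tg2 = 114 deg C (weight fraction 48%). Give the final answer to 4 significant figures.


1/Tg = w1/Tg1 + w2/Tg2 (in Kelvin)
Tg1 = 280.15 K, Tg2 = 387.15 K
1/Tg = 0.52/280.15 + 0.48/387.15
Tg = 323 K


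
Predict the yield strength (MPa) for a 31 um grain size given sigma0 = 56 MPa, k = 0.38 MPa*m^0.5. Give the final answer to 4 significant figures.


sigma_y = sigma0 + k / sqrt(d)
d = 31 um = 3.1e-05 m
sigma_y = 56 + 0.38 / sqrt(3.1e-05)
sigma_y = 124.3 MPa


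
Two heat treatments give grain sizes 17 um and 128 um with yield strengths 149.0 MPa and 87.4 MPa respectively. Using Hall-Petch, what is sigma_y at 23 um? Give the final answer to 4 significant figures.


sigma_y = sigma0 + k / sqrt(d)
1/sqrt(d1) = 1/sqrt(1.7e-05) = 242.536;  1/sqrt(d2) = 88.3883
k = (sigma1 - sigma2) / (1/sqrt(d1) - 1/sqrt(d2)) = (149.0 - 87.4) / (242.536 - 88.3883) = 0.399618 MPa*m^0.5
sigma0 = sigma1 - k/sqrt(d1) = 149.0 - 0.399618*242.536 = 52.0784 MPa
sigma_y(d3) = 52.0784 + 0.399618 / sqrt(2.3e-05) = 135.4 MPa


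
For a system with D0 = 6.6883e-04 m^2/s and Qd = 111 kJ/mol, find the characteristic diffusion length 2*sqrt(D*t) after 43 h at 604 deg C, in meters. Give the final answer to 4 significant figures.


Step 1: D = D0 * exp(-Qd/(R*T))
T = 877.15 K
D = 6.6883e-04 * exp(-111e3 / (8.314 * 877.15)) = 1.64052e-10 m^2/s
Step 2: L = 2*sqrt(D*t)
t = 43 h = 154800 s
L = 2*sqrt(1.64052e-10 * 154800) = 0.01008 m


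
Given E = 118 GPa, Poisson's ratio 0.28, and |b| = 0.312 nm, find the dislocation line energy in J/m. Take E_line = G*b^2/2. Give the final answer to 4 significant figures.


Step 1: G = E / (2*(1+nu))
G = 118 / (2*(1+0.28)) = 46.0938 GPa = 4.60938e+10 Pa
Step 2: E_line = G*b^2/2
b = 0.312 nm = 3.12e-10 m
E_line = 0.5 * 4.60938e+10 * (3.12e-10)^2 = 2.243e-09 J/m


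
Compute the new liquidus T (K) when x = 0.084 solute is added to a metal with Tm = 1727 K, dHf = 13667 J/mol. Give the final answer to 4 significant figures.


dT = R*Tm^2*x / dHf
dT = 8.314 * 1727^2 * 0.084 / 13667
dT = 152.406 K
T_new = 1727 - 152.406 = 1575 K


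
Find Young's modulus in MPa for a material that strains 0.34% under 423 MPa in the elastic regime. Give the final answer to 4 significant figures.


E = sigma / epsilon
epsilon = 0.34% = 3.4e-03
E = 423 / 3.4e-03
E = 124400 MPa


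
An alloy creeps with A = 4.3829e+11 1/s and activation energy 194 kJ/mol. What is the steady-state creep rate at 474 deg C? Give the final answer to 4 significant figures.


rate = A * exp(-Q / (R*T))
T = 474 + 273.15 = 747.15 K
rate = 4.3829e+11 * exp(-194e3 / (8.314 * 747.15))
rate = 0.01198 1/s


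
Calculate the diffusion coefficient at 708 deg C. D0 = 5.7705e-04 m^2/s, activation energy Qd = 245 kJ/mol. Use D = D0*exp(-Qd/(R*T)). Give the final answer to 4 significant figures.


D = D0 * exp(-Qd / (R*T))
T = 981.15 K
D = 5.7705e-04 * exp(-245e3 / (8.314 * 981.15))
D = 5.217e-17 m^2/s


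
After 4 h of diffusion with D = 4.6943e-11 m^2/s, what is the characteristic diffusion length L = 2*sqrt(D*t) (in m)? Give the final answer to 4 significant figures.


t = 4 hr = 14400 s
Diffusion length = 2*sqrt(D*t)
= 2*sqrt(4.6943e-11 * 14400)
= 1.644e-03 m


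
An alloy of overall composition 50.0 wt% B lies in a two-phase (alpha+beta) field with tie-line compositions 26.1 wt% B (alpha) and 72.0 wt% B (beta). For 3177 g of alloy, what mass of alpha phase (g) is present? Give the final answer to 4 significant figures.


f_alpha = (C_beta - C0) / (C_beta - C_alpha)
f_alpha = (72.0 - 50.0) / (72.0 - 26.1) = 0.479303
m_alpha = f_alpha * m_total = 0.479303 * 3177 = 1523 g


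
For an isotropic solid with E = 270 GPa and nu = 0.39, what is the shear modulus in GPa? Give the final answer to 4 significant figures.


G = E / (2*(1+nu))
G = 270 / (2*(1+0.39))
G = 97.12 GPa


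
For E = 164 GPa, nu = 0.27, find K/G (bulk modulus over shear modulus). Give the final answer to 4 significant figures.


G = E / (2*(1+nu))
G = 164 / (2*(1+0.27)) = 64.5669 GPa
K = E / (3*(1-2*nu))
K = 164 / (3*(1-2*0.27)) = 118.841 GPa
K/G = 118.841 / 64.5669 = 1.841


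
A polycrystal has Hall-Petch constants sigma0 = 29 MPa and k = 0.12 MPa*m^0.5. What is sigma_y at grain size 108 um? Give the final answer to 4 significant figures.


sigma_y = sigma0 + k / sqrt(d)
d = 108 um = 1.08e-04 m
sigma_y = 29 + 0.12 / sqrt(1.08e-04)
sigma_y = 40.55 MPa


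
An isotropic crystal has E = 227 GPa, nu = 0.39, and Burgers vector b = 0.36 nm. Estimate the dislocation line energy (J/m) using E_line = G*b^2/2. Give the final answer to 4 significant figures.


Step 1: G = E / (2*(1+nu))
G = 227 / (2*(1+0.39)) = 81.6547 GPa = 8.16547e+10 Pa
Step 2: E_line = G*b^2/2
b = 0.36 nm = 3.6e-10 m
E_line = 0.5 * 8.16547e+10 * (3.6e-10)^2 = 5.291e-09 J/m


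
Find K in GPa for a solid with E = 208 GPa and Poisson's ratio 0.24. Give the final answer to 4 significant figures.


K = E / (3*(1-2*nu))
K = 208 / (3*(1-2*0.24))
K = 133.3 GPa


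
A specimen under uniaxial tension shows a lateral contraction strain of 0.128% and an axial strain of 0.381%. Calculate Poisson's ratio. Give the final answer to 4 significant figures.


nu = -epsilon_lat / epsilon_axial
Lateral strain is contraction (negative), so using magnitudes:
nu = 0.128 / 0.381
nu = 0.336


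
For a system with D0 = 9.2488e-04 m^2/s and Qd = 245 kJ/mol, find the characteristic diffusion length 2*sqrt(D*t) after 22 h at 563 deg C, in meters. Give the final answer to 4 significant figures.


Step 1: D = D0 * exp(-Qd/(R*T))
T = 836.15 K
D = 9.2488e-04 * exp(-245e3 / (8.314 * 836.15)) = 4.57383e-19 m^2/s
Step 2: L = 2*sqrt(D*t)
t = 22 h = 79200 s
L = 2*sqrt(4.57383e-19 * 79200) = 3.807e-07 m


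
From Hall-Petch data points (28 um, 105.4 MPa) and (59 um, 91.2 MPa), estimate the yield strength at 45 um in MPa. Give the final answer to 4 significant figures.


sigma_y = sigma0 + k / sqrt(d)
1/sqrt(d1) = 1/sqrt(2.8e-05) = 188.982;  1/sqrt(d2) = 130.189
k = (sigma1 - sigma2) / (1/sqrt(d1) - 1/sqrt(d2)) = (105.4 - 91.2) / (188.982 - 130.189) = 0.241524 MPa*m^0.5
sigma0 = sigma1 - k/sqrt(d1) = 105.4 - 0.241524*188.982 = 59.7563 MPa
sigma_y(d3) = 59.7563 + 0.241524 / sqrt(4.5e-05) = 95.76 MPa


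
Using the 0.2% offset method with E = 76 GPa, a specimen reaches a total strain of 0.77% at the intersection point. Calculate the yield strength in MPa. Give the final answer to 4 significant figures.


Offset strain = 0.002
Elastic strain at yield = total_strain - offset = 7.7e-03 - 0.002 = 5.7e-03
sigma_y = E * elastic_strain = 76000 * 5.7e-03
sigma_y = 433.2 MPa


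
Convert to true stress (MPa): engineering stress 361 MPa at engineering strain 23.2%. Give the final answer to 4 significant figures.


sigma_true = sigma_eng * (1 + epsilon_eng)
sigma_true = 361 * (1 + 0.232)
sigma_true = 444.8 MPa


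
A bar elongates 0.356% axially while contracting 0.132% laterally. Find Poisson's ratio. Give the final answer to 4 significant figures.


nu = -epsilon_lat / epsilon_axial
Lateral strain is contraction (negative), so using magnitudes:
nu = 0.132 / 0.356
nu = 0.3708


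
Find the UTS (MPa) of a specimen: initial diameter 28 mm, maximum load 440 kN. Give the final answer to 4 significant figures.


A0 = pi*(d/2)^2 = pi*(28/2)^2 = 615.752 mm^2
UTS = F_max / A0 = 440*1000 / 615.752
UTS = 714.6 MPa


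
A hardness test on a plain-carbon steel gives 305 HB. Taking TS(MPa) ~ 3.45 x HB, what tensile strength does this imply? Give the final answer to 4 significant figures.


TS (MPa) = 3.45 * HB
TS = 3.45 * 305
TS = 1052 MPa


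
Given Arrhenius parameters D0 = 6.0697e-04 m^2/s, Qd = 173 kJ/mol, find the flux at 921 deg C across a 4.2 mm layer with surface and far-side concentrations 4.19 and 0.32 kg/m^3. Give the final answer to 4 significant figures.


Step 1: D = D0 * exp(-Qd/(R*T))
T = 921 + 273.15 = 1194.15 K
D = 6.0697e-04 * exp(-173e3 / (8.314 * 1194.15)) = 1.64251e-11 m^2/s
Step 2: J = D * (C1 - C2) / dx
J = 1.64251e-11 * (4.19 - 0.32) / 4.2e-03
J = 1.513e-08 kg/(m^2*s)


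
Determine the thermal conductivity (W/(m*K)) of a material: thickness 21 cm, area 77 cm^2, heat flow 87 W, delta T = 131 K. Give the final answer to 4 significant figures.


k = Q*L / (A*dT)
L = 0.21 m, A = 7.7e-03 m^2
k = 87 * 0.21 / (7.7e-03 * 131)
k = 18.11 W/(m*K)


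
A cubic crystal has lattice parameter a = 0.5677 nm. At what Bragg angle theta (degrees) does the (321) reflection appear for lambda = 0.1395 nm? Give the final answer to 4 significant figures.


d = a / sqrt(h^2+k^2+l^2)
d = 0.5677 / sqrt(14) = 0.151724 nm
lambda = 2*d*sin(theta)  =>  sin(theta) = lambda / (2*d)
sin(theta) = 0.1395 / (2 * 0.151724) = 0.459716
theta = 27.37 deg


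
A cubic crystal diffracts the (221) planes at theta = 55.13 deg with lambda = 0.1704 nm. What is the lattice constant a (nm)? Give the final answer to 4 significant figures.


d = lambda / (2*sin(theta))
d = 0.1704 / (2*sin(55.13 deg))
d = 0.103845 nm
a = d * sqrt(h^2+k^2+l^2) = 0.103845 * sqrt(9)
a = 0.3115 nm


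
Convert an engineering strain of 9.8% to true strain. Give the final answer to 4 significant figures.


epsilon_true = ln(1 + epsilon_eng)
epsilon_true = ln(1 + 0.098)
epsilon_true = 0.09349


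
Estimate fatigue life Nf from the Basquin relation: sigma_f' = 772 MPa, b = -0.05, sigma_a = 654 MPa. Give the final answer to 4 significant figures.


sigma_a = sigma_f' * (2*Nf)^b
2*Nf = (sigma_a / sigma_f')^(1/b)
2*Nf = (654 / 772)^(1/-0.05)
2*Nf = 27.5925
Nf = 13.8 cycles


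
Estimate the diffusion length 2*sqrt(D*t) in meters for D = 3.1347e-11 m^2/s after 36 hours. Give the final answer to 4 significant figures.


t = 36 hr = 129600 s
Diffusion length = 2*sqrt(D*t)
= 2*sqrt(3.1347e-11 * 129600)
= 4.031e-03 m


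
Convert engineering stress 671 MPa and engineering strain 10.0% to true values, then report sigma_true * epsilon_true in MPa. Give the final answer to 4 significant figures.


sigma_true = sigma_eng * (1 + epsilon_eng)
sigma_true = 671 * (1 + 0.1) = 738.1 MPa
epsilon_true = ln(1 + epsilon_eng)
epsilon_true = ln(1 + 0.1) = 0.0953102
sigma_true * epsilon_true = 738.1 * 0.0953102 = 70.35 MPa


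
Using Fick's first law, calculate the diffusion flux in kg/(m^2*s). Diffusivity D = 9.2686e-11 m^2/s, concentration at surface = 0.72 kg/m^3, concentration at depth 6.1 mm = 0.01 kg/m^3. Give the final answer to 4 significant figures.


J = -D * (dC/dx) = D * (C1 - C2) / dx
J = 9.2686e-11 * (0.72 - 0.01) / 6.1e-03
J = 1.079e-08 kg/(m^2*s)


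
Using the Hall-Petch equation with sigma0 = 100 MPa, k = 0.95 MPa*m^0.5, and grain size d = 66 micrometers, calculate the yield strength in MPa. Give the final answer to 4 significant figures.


sigma_y = sigma0 + k / sqrt(d)
d = 66 um = 6.6e-05 m
sigma_y = 100 + 0.95 / sqrt(6.6e-05)
sigma_y = 216.9 MPa


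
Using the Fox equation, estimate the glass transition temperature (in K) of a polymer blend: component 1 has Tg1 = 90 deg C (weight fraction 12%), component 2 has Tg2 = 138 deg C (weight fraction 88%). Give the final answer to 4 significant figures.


1/Tg = w1/Tg1 + w2/Tg2 (in Kelvin)
Tg1 = 363.15 K, Tg2 = 411.15 K
1/Tg = 0.12/363.15 + 0.88/411.15
Tg = 404.7 K


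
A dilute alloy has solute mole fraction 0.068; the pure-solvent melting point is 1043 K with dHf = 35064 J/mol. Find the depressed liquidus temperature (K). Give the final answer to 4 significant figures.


dT = R*Tm^2*x / dHf
dT = 8.314 * 1043^2 * 0.068 / 35064
dT = 17.5399 K
T_new = 1043 - 17.5399 = 1025 K


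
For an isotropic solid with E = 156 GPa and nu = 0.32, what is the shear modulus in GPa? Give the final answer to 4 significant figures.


G = E / (2*(1+nu))
G = 156 / (2*(1+0.32))
G = 59.09 GPa


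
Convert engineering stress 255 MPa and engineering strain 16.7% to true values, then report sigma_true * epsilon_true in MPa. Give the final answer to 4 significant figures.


sigma_true = sigma_eng * (1 + epsilon_eng)
sigma_true = 255 * (1 + 0.167) = 297.585 MPa
epsilon_true = ln(1 + epsilon_eng)
epsilon_true = ln(1 + 0.167) = 0.154436
sigma_true * epsilon_true = 297.585 * 0.154436 = 45.96 MPa


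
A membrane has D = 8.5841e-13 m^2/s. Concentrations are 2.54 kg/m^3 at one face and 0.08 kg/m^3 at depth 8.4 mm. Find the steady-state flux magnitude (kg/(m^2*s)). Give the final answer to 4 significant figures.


J = -D * (dC/dx) = D * (C1 - C2) / dx
J = 8.5841e-13 * (2.54 - 0.08) / 8.4e-03
J = 2.514e-10 kg/(m^2*s)


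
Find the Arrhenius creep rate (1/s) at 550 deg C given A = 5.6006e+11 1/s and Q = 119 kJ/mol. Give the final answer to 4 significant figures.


rate = A * exp(-Q / (R*T))
T = 550 + 273.15 = 823.15 K
rate = 5.6006e+11 * exp(-119e3 / (8.314 * 823.15))
rate = 15720 1/s


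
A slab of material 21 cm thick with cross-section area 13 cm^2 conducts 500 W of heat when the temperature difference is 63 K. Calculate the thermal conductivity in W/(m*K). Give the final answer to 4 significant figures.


k = Q*L / (A*dT)
L = 0.21 m, A = 1.3e-03 m^2
k = 500 * 0.21 / (1.3e-03 * 63)
k = 1282 W/(m*K)


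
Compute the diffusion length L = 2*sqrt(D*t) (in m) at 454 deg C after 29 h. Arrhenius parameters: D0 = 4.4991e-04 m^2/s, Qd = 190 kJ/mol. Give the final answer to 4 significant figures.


Step 1: D = D0 * exp(-Qd/(R*T))
T = 727.15 K
D = 4.4991e-04 * exp(-190e3 / (8.314 * 727.15)) = 1.00932e-17 m^2/s
Step 2: L = 2*sqrt(D*t)
t = 29 h = 104400 s
L = 2*sqrt(1.00932e-17 * 104400) = 2.053e-06 m


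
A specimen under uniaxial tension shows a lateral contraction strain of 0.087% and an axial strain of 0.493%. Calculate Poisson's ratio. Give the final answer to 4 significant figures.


nu = -epsilon_lat / epsilon_axial
Lateral strain is contraction (negative), so using magnitudes:
nu = 0.087 / 0.493
nu = 0.1765


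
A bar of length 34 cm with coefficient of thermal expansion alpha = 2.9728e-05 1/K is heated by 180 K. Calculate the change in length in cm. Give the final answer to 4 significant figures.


dL = L0 * alpha * dT
dL = 34 * 2.9728e-05 * 180
dL = 0.1819 cm


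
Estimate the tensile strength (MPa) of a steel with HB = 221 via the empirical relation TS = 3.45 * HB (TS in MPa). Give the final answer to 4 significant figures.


TS (MPa) = 3.45 * HB
TS = 3.45 * 221
TS = 762.5 MPa


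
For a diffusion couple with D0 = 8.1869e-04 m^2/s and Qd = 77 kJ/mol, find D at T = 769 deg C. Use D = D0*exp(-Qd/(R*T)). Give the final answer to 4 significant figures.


D = D0 * exp(-Qd / (R*T))
T = 1042.15 K
D = 8.1869e-04 * exp(-77e3 / (8.314 * 1042.15))
D = 1.131e-07 m^2/s


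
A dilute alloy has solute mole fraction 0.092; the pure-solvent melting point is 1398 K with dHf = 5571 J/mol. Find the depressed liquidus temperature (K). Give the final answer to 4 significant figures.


dT = R*Tm^2*x / dHf
dT = 8.314 * 1398^2 * 0.092 / 5571
dT = 268.336 K
T_new = 1398 - 268.336 = 1130 K


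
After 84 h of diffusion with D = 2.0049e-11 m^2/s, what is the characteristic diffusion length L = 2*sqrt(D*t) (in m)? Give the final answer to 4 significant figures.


t = 84 hr = 302400 s
Diffusion length = 2*sqrt(D*t)
= 2*sqrt(2.0049e-11 * 302400)
= 4.925e-03 m


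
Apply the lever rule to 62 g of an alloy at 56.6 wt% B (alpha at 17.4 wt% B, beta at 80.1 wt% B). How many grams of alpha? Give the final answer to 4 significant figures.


f_alpha = (C_beta - C0) / (C_beta - C_alpha)
f_alpha = (80.1 - 56.6) / (80.1 - 17.4) = 0.374801
m_alpha = f_alpha * m_total = 0.374801 * 62 = 23.24 g


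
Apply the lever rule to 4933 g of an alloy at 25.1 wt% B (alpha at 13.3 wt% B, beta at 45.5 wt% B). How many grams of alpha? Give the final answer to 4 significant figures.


f_alpha = (C_beta - C0) / (C_beta - C_alpha)
f_alpha = (45.5 - 25.1) / (45.5 - 13.3) = 0.63354
m_alpha = f_alpha * m_total = 0.63354 * 4933 = 3125 g


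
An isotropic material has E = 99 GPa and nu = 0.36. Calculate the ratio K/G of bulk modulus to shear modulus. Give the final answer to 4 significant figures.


G = E / (2*(1+nu))
G = 99 / (2*(1+0.36)) = 36.3971 GPa
K = E / (3*(1-2*nu))
K = 99 / (3*(1-2*0.36)) = 117.857 GPa
K/G = 117.857 / 36.3971 = 3.238


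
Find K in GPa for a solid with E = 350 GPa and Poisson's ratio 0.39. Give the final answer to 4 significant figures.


K = E / (3*(1-2*nu))
K = 350 / (3*(1-2*0.39))
K = 530.3 GPa


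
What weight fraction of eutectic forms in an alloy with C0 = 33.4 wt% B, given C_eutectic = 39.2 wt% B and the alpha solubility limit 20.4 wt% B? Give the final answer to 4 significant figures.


f_primary = (C_e - C0) / (C_e - C_alpha_max)
f_primary = (39.2 - 33.4) / (39.2 - 20.4)
f_primary = 0.308511
f_eutectic = 1 - 0.308511 = 0.6915


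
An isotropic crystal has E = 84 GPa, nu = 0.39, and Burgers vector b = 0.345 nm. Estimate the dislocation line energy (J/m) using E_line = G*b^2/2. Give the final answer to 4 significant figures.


Step 1: G = E / (2*(1+nu))
G = 84 / (2*(1+0.39)) = 30.2158 GPa = 3.02158e+10 Pa
Step 2: E_line = G*b^2/2
b = 0.345 nm = 3.45e-10 m
E_line = 0.5 * 3.02158e+10 * (3.45e-10)^2 = 1.798e-09 J/m


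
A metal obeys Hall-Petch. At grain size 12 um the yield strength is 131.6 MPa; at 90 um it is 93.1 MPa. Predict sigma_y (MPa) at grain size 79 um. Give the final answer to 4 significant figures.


sigma_y = sigma0 + k / sqrt(d)
1/sqrt(d1) = 1/sqrt(1.2e-05) = 288.675;  1/sqrt(d2) = 105.409
k = (sigma1 - sigma2) / (1/sqrt(d1) - 1/sqrt(d2)) = (131.6 - 93.1) / (288.675 - 105.409) = 0.210077 MPa*m^0.5
sigma0 = sigma1 - k/sqrt(d1) = 131.6 - 0.210077*288.675 = 70.9559 MPa
sigma_y(d3) = 70.9559 + 0.210077 / sqrt(7.9e-05) = 94.59 MPa


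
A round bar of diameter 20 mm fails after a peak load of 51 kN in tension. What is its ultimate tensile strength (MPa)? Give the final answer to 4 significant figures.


A0 = pi*(d/2)^2 = pi*(20/2)^2 = 314.159 mm^2
UTS = F_max / A0 = 51*1000 / 314.159
UTS = 162.3 MPa


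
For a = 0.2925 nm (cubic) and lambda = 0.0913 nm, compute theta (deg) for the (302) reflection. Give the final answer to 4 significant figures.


d = a / sqrt(h^2+k^2+l^2)
d = 0.2925 / sqrt(13) = 0.0811249 nm
lambda = 2*d*sin(theta)  =>  sin(theta) = lambda / (2*d)
sin(theta) = 0.0913 / (2 * 0.0811249) = 0.562713
theta = 34.24 deg


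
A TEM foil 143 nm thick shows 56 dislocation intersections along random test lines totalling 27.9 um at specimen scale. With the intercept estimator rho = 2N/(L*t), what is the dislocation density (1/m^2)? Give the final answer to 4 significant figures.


rho = 2N / (L * t)
L = 27.9 um = 2.79e-05 m, t = 143 nm = 1.43e-07 m
rho = 2 * 56 / (2.79e-05 * 1.43e-07)
rho = 2.807e+13 1/m^2


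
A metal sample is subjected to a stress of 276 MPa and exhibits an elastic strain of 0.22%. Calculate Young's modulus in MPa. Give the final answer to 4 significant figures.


E = sigma / epsilon
epsilon = 0.22% = 2.2e-03
E = 276 / 2.2e-03
E = 125500 MPa


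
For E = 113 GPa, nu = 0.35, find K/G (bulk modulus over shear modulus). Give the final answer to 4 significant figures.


G = E / (2*(1+nu))
G = 113 / (2*(1+0.35)) = 41.8519 GPa
K = E / (3*(1-2*nu))
K = 113 / (3*(1-2*0.35)) = 125.556 GPa
K/G = 125.556 / 41.8519 = 3


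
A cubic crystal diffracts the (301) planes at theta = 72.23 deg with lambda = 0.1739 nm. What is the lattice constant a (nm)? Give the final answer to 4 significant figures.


d = lambda / (2*sin(theta))
d = 0.1739 / (2*sin(72.23 deg))
d = 0.0913063 nm
a = d * sqrt(h^2+k^2+l^2) = 0.0913063 * sqrt(10)
a = 0.2887 nm


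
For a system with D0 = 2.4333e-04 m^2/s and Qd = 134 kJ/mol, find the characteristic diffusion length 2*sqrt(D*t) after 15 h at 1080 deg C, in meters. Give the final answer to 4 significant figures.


Step 1: D = D0 * exp(-Qd/(R*T))
T = 1353.15 K
D = 2.4333e-04 * exp(-134e3 / (8.314 * 1353.15)) = 1.63421e-09 m^2/s
Step 2: L = 2*sqrt(D*t)
t = 15 h = 54000 s
L = 2*sqrt(1.63421e-09 * 54000) = 0.01879 m


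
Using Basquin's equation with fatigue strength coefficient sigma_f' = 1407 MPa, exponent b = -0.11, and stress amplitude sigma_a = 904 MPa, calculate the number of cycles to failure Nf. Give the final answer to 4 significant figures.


sigma_a = sigma_f' * (2*Nf)^b
2*Nf = (sigma_a / sigma_f')^(1/b)
2*Nf = (904 / 1407)^(1/-0.11)
2*Nf = 55.7952
Nf = 27.9 cycles


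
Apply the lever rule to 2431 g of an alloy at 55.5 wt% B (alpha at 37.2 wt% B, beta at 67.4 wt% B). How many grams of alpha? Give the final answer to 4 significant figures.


f_alpha = (C_beta - C0) / (C_beta - C_alpha)
f_alpha = (67.4 - 55.5) / (67.4 - 37.2) = 0.39404
m_alpha = f_alpha * m_total = 0.39404 * 2431 = 957.9 g


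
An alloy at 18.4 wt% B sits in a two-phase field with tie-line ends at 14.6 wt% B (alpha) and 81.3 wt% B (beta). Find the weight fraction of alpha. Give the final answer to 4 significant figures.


f_alpha = (C_beta - C0) / (C_beta - C_alpha)
f_alpha = (81.3 - 18.4) / (81.3 - 14.6)
f_alpha = 0.943


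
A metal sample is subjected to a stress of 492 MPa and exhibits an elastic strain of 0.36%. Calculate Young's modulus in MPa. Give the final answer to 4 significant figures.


E = sigma / epsilon
epsilon = 0.36% = 3.6e-03
E = 492 / 3.6e-03
E = 136700 MPa


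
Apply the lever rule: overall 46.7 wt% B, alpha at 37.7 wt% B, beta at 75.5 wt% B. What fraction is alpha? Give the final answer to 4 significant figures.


f_alpha = (C_beta - C0) / (C_beta - C_alpha)
f_alpha = (75.5 - 46.7) / (75.5 - 37.7)
f_alpha = 0.7619


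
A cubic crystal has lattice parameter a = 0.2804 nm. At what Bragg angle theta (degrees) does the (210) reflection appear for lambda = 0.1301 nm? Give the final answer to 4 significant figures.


d = a / sqrt(h^2+k^2+l^2)
d = 0.2804 / sqrt(5) = 0.125399 nm
lambda = 2*d*sin(theta)  =>  sin(theta) = lambda / (2*d)
sin(theta) = 0.1301 / (2 * 0.125399) = 0.518745
theta = 31.25 deg


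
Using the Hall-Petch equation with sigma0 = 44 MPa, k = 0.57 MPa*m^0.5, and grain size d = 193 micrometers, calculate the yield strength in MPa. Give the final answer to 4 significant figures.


sigma_y = sigma0 + k / sqrt(d)
d = 193 um = 1.93e-04 m
sigma_y = 44 + 0.57 / sqrt(1.93e-04)
sigma_y = 85.03 MPa


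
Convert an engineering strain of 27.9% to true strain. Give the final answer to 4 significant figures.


epsilon_true = ln(1 + epsilon_eng)
epsilon_true = ln(1 + 0.279)
epsilon_true = 0.2461


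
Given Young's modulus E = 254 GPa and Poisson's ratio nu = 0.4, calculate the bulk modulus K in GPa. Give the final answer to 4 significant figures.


K = E / (3*(1-2*nu))
K = 254 / (3*(1-2*0.4))
K = 423.3 GPa


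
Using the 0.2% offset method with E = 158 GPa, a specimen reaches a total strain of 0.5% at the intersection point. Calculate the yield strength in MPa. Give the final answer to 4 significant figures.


Offset strain = 0.002
Elastic strain at yield = total_strain - offset = 5e-03 - 0.002 = 3e-03
sigma_y = E * elastic_strain = 158000 * 3e-03
sigma_y = 474 MPa


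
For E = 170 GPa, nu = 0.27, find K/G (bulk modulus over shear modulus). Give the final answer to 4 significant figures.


G = E / (2*(1+nu))
G = 170 / (2*(1+0.27)) = 66.9291 GPa
K = E / (3*(1-2*nu))
K = 170 / (3*(1-2*0.27)) = 123.188 GPa
K/G = 123.188 / 66.9291 = 1.841


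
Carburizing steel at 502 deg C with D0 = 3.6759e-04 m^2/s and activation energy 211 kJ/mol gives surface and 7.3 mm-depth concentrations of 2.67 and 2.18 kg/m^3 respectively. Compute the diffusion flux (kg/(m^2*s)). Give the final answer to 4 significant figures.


Step 1: D = D0 * exp(-Qd/(R*T))
T = 502 + 273.15 = 775.15 K
D = 3.6759e-04 * exp(-211e3 / (8.314 * 775.15)) = 2.21973e-18 m^2/s
Step 2: J = D * (C1 - C2) / dx
J = 2.21973e-18 * (2.67 - 2.18) / 7.3e-03
J = 1.49e-16 kg/(m^2*s)


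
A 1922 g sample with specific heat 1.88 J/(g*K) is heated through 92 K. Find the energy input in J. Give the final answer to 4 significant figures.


Q = m * cp * dT
Q = 1922 * 1.88 * 92
Q = 332400 J


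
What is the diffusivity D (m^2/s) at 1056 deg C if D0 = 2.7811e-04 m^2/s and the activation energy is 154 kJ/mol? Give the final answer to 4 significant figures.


D = D0 * exp(-Qd / (R*T))
T = 1329.15 K
D = 2.7811e-04 * exp(-154e3 / (8.314 * 1329.15))
D = 2.466e-10 m^2/s


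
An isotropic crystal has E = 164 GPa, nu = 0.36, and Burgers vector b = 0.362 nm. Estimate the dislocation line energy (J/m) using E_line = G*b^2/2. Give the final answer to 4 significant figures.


Step 1: G = E / (2*(1+nu))
G = 164 / (2*(1+0.36)) = 60.2941 GPa = 6.02941e+10 Pa
Step 2: E_line = G*b^2/2
b = 0.362 nm = 3.62e-10 m
E_line = 0.5 * 6.02941e+10 * (3.62e-10)^2 = 3.951e-09 J/m


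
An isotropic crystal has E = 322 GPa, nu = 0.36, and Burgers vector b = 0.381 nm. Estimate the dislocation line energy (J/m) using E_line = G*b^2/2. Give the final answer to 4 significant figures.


Step 1: G = E / (2*(1+nu))
G = 322 / (2*(1+0.36)) = 118.382 GPa = 1.18382e+11 Pa
Step 2: E_line = G*b^2/2
b = 0.381 nm = 3.81e-10 m
E_line = 0.5 * 1.18382e+11 * (3.81e-10)^2 = 8.592e-09 J/m


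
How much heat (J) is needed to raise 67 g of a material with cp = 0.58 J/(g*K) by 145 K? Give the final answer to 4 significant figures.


Q = m * cp * dT
Q = 67 * 0.58 * 145
Q = 5635 J


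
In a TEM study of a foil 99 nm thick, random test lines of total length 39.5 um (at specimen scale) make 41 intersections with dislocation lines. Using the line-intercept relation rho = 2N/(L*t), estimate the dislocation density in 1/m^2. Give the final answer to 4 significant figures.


rho = 2N / (L * t)
L = 39.5 um = 3.95e-05 m, t = 99 nm = 9.9e-08 m
rho = 2 * 41 / (3.95e-05 * 9.9e-08)
rho = 2.097e+13 1/m^2


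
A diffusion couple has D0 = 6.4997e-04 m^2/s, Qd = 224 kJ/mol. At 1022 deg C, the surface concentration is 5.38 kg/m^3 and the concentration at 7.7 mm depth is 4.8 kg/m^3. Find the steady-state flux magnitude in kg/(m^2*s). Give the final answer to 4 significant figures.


Step 1: D = D0 * exp(-Qd/(R*T))
T = 1022 + 273.15 = 1295.15 K
D = 6.4997e-04 * exp(-224e3 / (8.314 * 1295.15)) = 6.00389e-13 m^2/s
Step 2: J = D * (C1 - C2) / dx
J = 6.00389e-13 * (5.38 - 4.8) / 7.7e-03
J = 4.522e-11 kg/(m^2*s)


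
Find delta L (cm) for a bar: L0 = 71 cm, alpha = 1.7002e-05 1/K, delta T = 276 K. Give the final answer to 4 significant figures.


dL = L0 * alpha * dT
dL = 71 * 1.7002e-05 * 276
dL = 0.3332 cm


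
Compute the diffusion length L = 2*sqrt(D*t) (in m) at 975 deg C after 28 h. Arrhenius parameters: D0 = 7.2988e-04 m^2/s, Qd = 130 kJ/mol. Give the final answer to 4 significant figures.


Step 1: D = D0 * exp(-Qd/(R*T))
T = 1248.15 K
D = 7.2988e-04 * exp(-130e3 / (8.314 * 1248.15)) = 2.64607e-09 m^2/s
Step 2: L = 2*sqrt(D*t)
t = 28 h = 100800 s
L = 2*sqrt(2.64607e-09 * 100800) = 0.03266 m


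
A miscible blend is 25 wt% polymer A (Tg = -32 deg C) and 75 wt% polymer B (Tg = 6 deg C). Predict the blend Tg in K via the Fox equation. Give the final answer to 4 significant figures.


1/Tg = w1/Tg1 + w2/Tg2 (in Kelvin)
Tg1 = 241.15 K, Tg2 = 279.15 K
1/Tg = 0.25/241.15 + 0.75/279.15
Tg = 268.6 K


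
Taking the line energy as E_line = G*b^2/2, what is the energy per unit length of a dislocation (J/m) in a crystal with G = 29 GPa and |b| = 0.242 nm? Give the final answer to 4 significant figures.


E = G*b^2/2
b = 0.242 nm = 2.42e-10 m
G = 29 GPa = 2.9e+10 Pa
E = 0.5 * 2.9e+10 * (2.42e-10)^2
E = 8.492e-10 J/m


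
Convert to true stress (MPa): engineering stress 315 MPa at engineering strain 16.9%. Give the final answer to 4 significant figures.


sigma_true = sigma_eng * (1 + epsilon_eng)
sigma_true = 315 * (1 + 0.169)
sigma_true = 368.2 MPa


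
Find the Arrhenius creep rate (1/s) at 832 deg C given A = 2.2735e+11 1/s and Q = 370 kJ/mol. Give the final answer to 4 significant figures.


rate = A * exp(-Q / (R*T))
T = 832 + 273.15 = 1105.15 K
rate = 2.2735e+11 * exp(-370e3 / (8.314 * 1105.15))
rate = 7.381e-07 1/s


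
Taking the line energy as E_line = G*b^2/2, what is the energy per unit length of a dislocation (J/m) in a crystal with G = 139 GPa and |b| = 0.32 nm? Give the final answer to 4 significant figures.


E = G*b^2/2
b = 0.32 nm = 3.2e-10 m
G = 139 GPa = 1.39e+11 Pa
E = 0.5 * 1.39e+11 * (3.2e-10)^2
E = 7.117e-09 J/m


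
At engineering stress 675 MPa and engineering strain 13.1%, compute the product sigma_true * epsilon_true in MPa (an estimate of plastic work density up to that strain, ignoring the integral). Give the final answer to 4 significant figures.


sigma_true = sigma_eng * (1 + epsilon_eng)
sigma_true = 675 * (1 + 0.131) = 763.425 MPa
epsilon_true = ln(1 + epsilon_eng)
epsilon_true = ln(1 + 0.131) = 0.123102
sigma_true * epsilon_true = 763.425 * 0.123102 = 93.98 MPa


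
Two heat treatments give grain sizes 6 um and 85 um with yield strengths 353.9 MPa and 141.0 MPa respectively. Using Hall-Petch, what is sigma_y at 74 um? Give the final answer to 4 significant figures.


sigma_y = sigma0 + k / sqrt(d)
1/sqrt(d1) = 1/sqrt(6e-06) = 408.248;  1/sqrt(d2) = 108.465
k = (sigma1 - sigma2) / (1/sqrt(d1) - 1/sqrt(d2)) = (353.9 - 141.0) / (408.248 - 108.465) = 0.71018 MPa*m^0.5
sigma0 = sigma1 - k/sqrt(d1) = 353.9 - 0.71018*408.248 = 63.9701 MPa
sigma_y(d3) = 63.9701 + 0.71018 / sqrt(7.4e-05) = 146.5 MPa


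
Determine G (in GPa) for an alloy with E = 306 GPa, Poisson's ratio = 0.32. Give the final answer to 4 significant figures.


G = E / (2*(1+nu))
G = 306 / (2*(1+0.32))
G = 115.9 GPa


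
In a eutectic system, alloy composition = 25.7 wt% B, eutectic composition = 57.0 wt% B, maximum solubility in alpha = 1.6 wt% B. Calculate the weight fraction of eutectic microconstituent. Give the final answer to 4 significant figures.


f_primary = (C_e - C0) / (C_e - C_alpha_max)
f_primary = (57.0 - 25.7) / (57.0 - 1.6)
f_primary = 0.564982
f_eutectic = 1 - 0.564982 = 0.435


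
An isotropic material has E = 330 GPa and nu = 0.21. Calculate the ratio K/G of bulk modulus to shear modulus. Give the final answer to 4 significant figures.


G = E / (2*(1+nu))
G = 330 / (2*(1+0.21)) = 136.364 GPa
K = E / (3*(1-2*nu))
K = 330 / (3*(1-2*0.21)) = 189.655 GPa
K/G = 189.655 / 136.364 = 1.391


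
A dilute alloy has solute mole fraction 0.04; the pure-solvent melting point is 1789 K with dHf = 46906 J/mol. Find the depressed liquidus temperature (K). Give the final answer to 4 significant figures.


dT = R*Tm^2*x / dHf
dT = 8.314 * 1789^2 * 0.04 / 46906
dT = 22.6915 K
T_new = 1789 - 22.6915 = 1766 K


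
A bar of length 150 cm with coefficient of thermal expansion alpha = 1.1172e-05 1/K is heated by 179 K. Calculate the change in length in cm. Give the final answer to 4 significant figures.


dL = L0 * alpha * dT
dL = 150 * 1.1172e-05 * 179
dL = 0.3 cm


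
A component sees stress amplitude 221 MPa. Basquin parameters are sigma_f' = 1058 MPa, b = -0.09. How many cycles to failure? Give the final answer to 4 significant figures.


sigma_a = sigma_f' * (2*Nf)^b
2*Nf = (sigma_a / sigma_f')^(1/b)
2*Nf = (221 / 1058)^(1/-0.09)
2*Nf = 3.60241e+07
Nf = 1.801e+07 cycles


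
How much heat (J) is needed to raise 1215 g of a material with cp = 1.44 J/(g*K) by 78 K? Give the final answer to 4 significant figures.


Q = m * cp * dT
Q = 1215 * 1.44 * 78
Q = 136500 J


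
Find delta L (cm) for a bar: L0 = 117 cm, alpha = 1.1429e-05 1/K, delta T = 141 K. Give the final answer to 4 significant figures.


dL = L0 * alpha * dT
dL = 117 * 1.1429e-05 * 141
dL = 0.1885 cm


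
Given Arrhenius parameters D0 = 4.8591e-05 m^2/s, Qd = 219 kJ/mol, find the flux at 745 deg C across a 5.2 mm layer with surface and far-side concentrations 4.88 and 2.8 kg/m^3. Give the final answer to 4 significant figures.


Step 1: D = D0 * exp(-Qd/(R*T))
T = 745 + 273.15 = 1018.15 K
D = 4.8591e-05 * exp(-219e3 / (8.314 * 1018.15)) = 2.82285e-16 m^2/s
Step 2: J = D * (C1 - C2) / dx
J = 2.82285e-16 * (4.88 - 2.8) / 5.2e-03
J = 1.129e-13 kg/(m^2*s)


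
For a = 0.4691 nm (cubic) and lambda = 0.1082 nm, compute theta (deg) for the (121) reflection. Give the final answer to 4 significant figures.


d = a / sqrt(h^2+k^2+l^2)
d = 0.4691 / sqrt(6) = 0.191509 nm
lambda = 2*d*sin(theta)  =>  sin(theta) = lambda / (2*d)
sin(theta) = 0.1082 / (2 * 0.191509) = 0.282493
theta = 16.41 deg


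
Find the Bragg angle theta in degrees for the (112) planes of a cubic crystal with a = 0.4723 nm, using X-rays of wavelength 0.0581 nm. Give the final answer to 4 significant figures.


d = a / sqrt(h^2+k^2+l^2)
d = 0.4723 / sqrt(6) = 0.192816 nm
lambda = 2*d*sin(theta)  =>  sin(theta) = lambda / (2*d)
sin(theta) = 0.0581 / (2 * 0.192816) = 0.150662
theta = 8.665 deg


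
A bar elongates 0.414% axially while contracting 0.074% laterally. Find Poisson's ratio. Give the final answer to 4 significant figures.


nu = -epsilon_lat / epsilon_axial
Lateral strain is contraction (negative), so using magnitudes:
nu = 0.074 / 0.414
nu = 0.1787


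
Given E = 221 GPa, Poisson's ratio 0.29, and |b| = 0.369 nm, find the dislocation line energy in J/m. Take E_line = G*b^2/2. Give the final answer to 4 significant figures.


Step 1: G = E / (2*(1+nu))
G = 221 / (2*(1+0.29)) = 85.6589 GPa = 8.56589e+10 Pa
Step 2: E_line = G*b^2/2
b = 0.369 nm = 3.69e-10 m
E_line = 0.5 * 8.56589e+10 * (3.69e-10)^2 = 5.832e-09 J/m


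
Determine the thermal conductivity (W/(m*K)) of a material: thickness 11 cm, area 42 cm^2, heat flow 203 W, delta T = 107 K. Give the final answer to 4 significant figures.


k = Q*L / (A*dT)
L = 0.11 m, A = 4.2e-03 m^2
k = 203 * 0.11 / (4.2e-03 * 107)
k = 49.69 W/(m*K)


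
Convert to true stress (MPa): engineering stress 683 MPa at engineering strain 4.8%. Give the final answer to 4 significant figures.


sigma_true = sigma_eng * (1 + epsilon_eng)
sigma_true = 683 * (1 + 0.048)
sigma_true = 715.8 MPa


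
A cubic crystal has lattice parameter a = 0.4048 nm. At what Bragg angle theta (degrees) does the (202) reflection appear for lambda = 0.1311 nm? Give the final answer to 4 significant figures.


d = a / sqrt(h^2+k^2+l^2)
d = 0.4048 / sqrt(8) = 0.143118 nm
lambda = 2*d*sin(theta)  =>  sin(theta) = lambda / (2*d)
sin(theta) = 0.1311 / (2 * 0.143118) = 0.458012
theta = 27.26 deg


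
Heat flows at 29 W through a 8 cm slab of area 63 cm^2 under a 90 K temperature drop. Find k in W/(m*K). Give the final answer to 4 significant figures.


k = Q*L / (A*dT)
L = 0.08 m, A = 6.3e-03 m^2
k = 29 * 0.08 / (6.3e-03 * 90)
k = 4.092 W/(m*K)


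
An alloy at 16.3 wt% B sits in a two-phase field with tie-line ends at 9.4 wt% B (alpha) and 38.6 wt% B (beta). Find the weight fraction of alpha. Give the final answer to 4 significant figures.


f_alpha = (C_beta - C0) / (C_beta - C_alpha)
f_alpha = (38.6 - 16.3) / (38.6 - 9.4)
f_alpha = 0.7637


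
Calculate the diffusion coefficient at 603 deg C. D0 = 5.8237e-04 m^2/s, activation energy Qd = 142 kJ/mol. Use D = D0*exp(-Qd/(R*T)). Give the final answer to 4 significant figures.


D = D0 * exp(-Qd / (R*T))
T = 876.15 K
D = 5.8237e-04 * exp(-142e3 / (8.314 * 876.15))
D = 1.991e-12 m^2/s
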